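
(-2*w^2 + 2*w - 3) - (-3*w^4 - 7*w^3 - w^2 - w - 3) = 3*w^4 + 7*w^3 - w^2 + 3*w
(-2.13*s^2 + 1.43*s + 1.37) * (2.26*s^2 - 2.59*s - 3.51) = -4.8138*s^4 + 8.7485*s^3 + 6.8688*s^2 - 8.5676*s - 4.8087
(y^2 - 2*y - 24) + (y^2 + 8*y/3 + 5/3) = 2*y^2 + 2*y/3 - 67/3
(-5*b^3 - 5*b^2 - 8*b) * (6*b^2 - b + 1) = -30*b^5 - 25*b^4 - 48*b^3 + 3*b^2 - 8*b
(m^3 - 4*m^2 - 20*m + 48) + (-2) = m^3 - 4*m^2 - 20*m + 46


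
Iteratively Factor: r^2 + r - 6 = (r + 3)*(r - 2)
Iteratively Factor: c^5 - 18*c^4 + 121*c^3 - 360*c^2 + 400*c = (c - 5)*(c^4 - 13*c^3 + 56*c^2 - 80*c) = (c - 5)*(c - 4)*(c^3 - 9*c^2 + 20*c) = (c - 5)*(c - 4)^2*(c^2 - 5*c) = c*(c - 5)*(c - 4)^2*(c - 5)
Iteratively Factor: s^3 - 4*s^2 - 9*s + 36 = (s - 3)*(s^2 - s - 12) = (s - 4)*(s - 3)*(s + 3)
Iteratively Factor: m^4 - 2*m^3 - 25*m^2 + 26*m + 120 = (m - 5)*(m^3 + 3*m^2 - 10*m - 24) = (m - 5)*(m - 3)*(m^2 + 6*m + 8) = (m - 5)*(m - 3)*(m + 4)*(m + 2)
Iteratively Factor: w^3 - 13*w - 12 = (w + 3)*(w^2 - 3*w - 4) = (w - 4)*(w + 3)*(w + 1)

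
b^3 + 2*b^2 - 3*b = b*(b - 1)*(b + 3)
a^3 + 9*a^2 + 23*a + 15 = (a + 1)*(a + 3)*(a + 5)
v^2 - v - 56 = (v - 8)*(v + 7)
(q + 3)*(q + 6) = q^2 + 9*q + 18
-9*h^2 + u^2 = (-3*h + u)*(3*h + u)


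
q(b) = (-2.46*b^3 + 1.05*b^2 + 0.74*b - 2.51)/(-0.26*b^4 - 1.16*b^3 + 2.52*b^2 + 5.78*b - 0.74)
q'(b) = (-7.38*b^2 + 2.1*b + 0.74)/(-0.26*b^4 - 1.16*b^3 + 2.52*b^2 + 5.78*b - 0.74) + (-2.46*b^3 + 1.05*b^2 + 0.74*b - 2.51)*(1.04*b^3 + 3.48*b^2 - 5.04*b - 5.78)/(-0.26*b^4 - 1.16*b^3 + 2.52*b^2 + 5.78*b - 0.74)^2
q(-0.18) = 1.53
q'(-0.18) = 4.25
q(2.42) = -11.11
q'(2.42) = -86.07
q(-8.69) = -2.89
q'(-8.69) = -0.91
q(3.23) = 3.11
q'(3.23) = -3.62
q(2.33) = -6.43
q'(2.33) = -31.41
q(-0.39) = 0.98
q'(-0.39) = 1.76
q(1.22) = -0.61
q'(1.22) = -0.64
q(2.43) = -12.04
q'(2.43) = -100.11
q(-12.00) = -1.42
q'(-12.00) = -0.22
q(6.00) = 1.06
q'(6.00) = -0.18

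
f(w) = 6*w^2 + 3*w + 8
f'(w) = 12*w + 3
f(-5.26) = 158.23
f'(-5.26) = -60.12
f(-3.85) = 85.38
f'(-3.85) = -43.20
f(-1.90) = 23.96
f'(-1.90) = -19.80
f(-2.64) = 41.90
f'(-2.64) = -28.68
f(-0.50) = 8.00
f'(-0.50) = -3.00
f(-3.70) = 79.04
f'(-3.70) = -41.40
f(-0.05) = 7.86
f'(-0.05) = 2.40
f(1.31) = 22.23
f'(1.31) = 18.72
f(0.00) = 8.00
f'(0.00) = 3.00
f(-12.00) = 836.00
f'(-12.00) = -141.00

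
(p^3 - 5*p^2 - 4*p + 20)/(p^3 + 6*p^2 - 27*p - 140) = (p^2 - 4)/(p^2 + 11*p + 28)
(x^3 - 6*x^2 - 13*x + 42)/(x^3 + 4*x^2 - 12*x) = (x^2 - 4*x - 21)/(x*(x + 6))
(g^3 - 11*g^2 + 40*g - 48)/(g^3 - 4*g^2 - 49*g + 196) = (g^2 - 7*g + 12)/(g^2 - 49)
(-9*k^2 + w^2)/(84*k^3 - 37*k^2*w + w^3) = (3*k + w)/(-28*k^2 + 3*k*w + w^2)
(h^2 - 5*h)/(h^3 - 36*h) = (h - 5)/(h^2 - 36)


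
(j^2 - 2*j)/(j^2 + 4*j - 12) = j/(j + 6)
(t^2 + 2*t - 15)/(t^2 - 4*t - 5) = (-t^2 - 2*t + 15)/(-t^2 + 4*t + 5)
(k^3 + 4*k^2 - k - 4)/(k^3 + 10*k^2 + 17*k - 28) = (k + 1)/(k + 7)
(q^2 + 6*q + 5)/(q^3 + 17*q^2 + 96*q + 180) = (q + 1)/(q^2 + 12*q + 36)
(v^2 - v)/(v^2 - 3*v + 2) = v/(v - 2)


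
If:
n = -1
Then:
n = -1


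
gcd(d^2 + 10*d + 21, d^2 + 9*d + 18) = d + 3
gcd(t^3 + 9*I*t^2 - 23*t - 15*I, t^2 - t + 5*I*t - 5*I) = t + 5*I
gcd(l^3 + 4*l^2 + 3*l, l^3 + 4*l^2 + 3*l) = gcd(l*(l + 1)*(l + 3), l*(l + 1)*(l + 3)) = l^3 + 4*l^2 + 3*l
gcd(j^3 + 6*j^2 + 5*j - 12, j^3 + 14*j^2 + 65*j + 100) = j + 4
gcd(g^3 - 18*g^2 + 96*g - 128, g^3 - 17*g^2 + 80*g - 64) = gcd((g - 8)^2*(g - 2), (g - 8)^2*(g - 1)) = g^2 - 16*g + 64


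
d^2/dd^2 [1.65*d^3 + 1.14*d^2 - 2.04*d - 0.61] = 9.9*d + 2.28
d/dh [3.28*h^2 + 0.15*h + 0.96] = 6.56*h + 0.15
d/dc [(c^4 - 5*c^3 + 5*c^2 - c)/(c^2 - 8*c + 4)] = (2*c^5 - 29*c^4 + 96*c^3 - 99*c^2 + 40*c - 4)/(c^4 - 16*c^3 + 72*c^2 - 64*c + 16)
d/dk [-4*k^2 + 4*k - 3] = 4 - 8*k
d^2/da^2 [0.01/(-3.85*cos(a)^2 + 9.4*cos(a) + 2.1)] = (-0.5929*(1 - cos(a)^2)^2 + 1.0857*cos(a)^3 - 1.50345*cos(a)^2 - 1.974*cos(a) + 2.5218)/(-3.85*cos(a)^2 + 9.4*cos(a) + 2.1)^3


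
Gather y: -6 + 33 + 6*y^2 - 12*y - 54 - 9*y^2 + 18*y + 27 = -3*y^2 + 6*y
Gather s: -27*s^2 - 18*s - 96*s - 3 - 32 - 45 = -27*s^2 - 114*s - 80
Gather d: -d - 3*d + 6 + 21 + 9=36 - 4*d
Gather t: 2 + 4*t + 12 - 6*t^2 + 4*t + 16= -6*t^2 + 8*t + 30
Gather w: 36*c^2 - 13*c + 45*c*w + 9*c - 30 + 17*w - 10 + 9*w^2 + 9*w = 36*c^2 - 4*c + 9*w^2 + w*(45*c + 26) - 40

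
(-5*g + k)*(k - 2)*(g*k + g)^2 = -5*g^3*k^3 + 15*g^3*k + 10*g^3 + g^2*k^4 - 3*g^2*k^2 - 2*g^2*k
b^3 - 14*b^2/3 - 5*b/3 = b*(b - 5)*(b + 1/3)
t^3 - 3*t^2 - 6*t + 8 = (t - 4)*(t - 1)*(t + 2)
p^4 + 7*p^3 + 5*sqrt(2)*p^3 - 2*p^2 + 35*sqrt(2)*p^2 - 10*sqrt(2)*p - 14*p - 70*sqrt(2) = (p + 7)*(p - sqrt(2))*(p + sqrt(2))*(p + 5*sqrt(2))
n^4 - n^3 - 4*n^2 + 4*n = n*(n - 2)*(n - 1)*(n + 2)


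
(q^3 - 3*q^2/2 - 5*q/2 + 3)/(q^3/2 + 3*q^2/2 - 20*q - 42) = (2*q^3 - 3*q^2 - 5*q + 6)/(q^3 + 3*q^2 - 40*q - 84)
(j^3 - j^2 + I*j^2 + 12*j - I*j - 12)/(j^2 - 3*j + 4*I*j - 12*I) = (j^2 - j*(1 + 3*I) + 3*I)/(j - 3)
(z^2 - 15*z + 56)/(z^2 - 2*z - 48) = (z - 7)/(z + 6)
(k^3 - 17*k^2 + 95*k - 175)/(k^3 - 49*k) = (k^2 - 10*k + 25)/(k*(k + 7))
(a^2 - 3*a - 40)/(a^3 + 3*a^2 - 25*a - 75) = (a - 8)/(a^2 - 2*a - 15)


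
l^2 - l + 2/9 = (l - 2/3)*(l - 1/3)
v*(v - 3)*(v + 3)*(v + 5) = v^4 + 5*v^3 - 9*v^2 - 45*v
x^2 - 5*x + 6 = (x - 3)*(x - 2)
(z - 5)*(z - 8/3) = z^2 - 23*z/3 + 40/3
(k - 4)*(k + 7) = k^2 + 3*k - 28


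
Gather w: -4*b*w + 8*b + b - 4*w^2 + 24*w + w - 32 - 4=9*b - 4*w^2 + w*(25 - 4*b) - 36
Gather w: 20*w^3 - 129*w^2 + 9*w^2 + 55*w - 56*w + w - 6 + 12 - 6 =20*w^3 - 120*w^2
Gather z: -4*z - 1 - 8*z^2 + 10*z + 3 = -8*z^2 + 6*z + 2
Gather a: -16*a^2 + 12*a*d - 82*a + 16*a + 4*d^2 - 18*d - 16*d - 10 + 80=-16*a^2 + a*(12*d - 66) + 4*d^2 - 34*d + 70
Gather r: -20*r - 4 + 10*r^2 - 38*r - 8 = 10*r^2 - 58*r - 12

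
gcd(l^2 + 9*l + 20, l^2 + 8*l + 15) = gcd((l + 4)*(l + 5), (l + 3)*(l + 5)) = l + 5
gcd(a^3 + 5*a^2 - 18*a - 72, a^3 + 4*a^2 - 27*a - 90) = a^2 + 9*a + 18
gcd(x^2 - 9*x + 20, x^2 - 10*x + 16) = 1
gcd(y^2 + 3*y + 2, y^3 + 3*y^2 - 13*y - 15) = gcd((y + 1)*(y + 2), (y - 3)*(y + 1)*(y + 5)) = y + 1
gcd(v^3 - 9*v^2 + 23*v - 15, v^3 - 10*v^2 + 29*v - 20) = v^2 - 6*v + 5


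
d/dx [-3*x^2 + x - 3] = 1 - 6*x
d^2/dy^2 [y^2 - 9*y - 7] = 2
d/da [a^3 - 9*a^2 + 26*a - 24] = 3*a^2 - 18*a + 26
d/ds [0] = 0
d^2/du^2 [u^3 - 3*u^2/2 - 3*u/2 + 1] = 6*u - 3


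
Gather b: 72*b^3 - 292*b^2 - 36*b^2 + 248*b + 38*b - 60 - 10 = 72*b^3 - 328*b^2 + 286*b - 70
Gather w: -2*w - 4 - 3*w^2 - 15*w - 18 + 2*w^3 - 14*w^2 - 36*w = 2*w^3 - 17*w^2 - 53*w - 22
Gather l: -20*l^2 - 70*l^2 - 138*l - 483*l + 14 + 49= -90*l^2 - 621*l + 63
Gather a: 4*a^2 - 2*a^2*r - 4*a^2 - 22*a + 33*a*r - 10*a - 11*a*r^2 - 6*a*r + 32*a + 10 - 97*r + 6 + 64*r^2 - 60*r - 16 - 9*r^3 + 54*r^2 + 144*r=-2*a^2*r + a*(-11*r^2 + 27*r) - 9*r^3 + 118*r^2 - 13*r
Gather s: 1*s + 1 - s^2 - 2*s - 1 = -s^2 - s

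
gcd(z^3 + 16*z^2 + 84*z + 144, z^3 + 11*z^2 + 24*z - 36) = z^2 + 12*z + 36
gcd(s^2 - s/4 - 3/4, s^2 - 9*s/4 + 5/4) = s - 1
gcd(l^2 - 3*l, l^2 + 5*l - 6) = 1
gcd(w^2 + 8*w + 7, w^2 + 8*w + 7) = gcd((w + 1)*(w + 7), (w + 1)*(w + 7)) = w^2 + 8*w + 7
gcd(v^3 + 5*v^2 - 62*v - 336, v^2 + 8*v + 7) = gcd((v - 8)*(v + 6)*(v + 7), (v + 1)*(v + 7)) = v + 7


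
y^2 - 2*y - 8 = (y - 4)*(y + 2)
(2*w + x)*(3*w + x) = 6*w^2 + 5*w*x + x^2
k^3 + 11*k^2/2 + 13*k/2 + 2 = (k + 1/2)*(k + 1)*(k + 4)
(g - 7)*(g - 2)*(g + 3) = g^3 - 6*g^2 - 13*g + 42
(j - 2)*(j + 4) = j^2 + 2*j - 8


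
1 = 1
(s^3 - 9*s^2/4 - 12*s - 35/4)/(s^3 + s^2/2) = (4*s^3 - 9*s^2 - 48*s - 35)/(2*s^2*(2*s + 1))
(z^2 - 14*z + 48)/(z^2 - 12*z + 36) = (z - 8)/(z - 6)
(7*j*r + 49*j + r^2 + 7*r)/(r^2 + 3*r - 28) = (7*j + r)/(r - 4)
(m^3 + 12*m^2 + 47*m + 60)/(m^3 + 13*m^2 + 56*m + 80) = (m + 3)/(m + 4)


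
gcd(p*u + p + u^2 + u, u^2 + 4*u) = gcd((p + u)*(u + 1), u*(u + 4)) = 1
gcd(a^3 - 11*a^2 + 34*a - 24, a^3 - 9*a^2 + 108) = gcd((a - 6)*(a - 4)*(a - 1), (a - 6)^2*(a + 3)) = a - 6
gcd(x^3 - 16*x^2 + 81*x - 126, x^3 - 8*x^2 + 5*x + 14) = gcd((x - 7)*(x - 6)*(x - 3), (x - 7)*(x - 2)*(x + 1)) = x - 7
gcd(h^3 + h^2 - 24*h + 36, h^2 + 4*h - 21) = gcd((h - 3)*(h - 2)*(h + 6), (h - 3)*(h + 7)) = h - 3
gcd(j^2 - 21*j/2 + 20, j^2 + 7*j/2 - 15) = j - 5/2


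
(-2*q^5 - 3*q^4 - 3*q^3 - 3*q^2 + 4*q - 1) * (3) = -6*q^5 - 9*q^4 - 9*q^3 - 9*q^2 + 12*q - 3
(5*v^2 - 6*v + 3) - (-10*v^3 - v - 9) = 10*v^3 + 5*v^2 - 5*v + 12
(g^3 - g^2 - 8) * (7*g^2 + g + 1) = 7*g^5 - 6*g^4 - 57*g^2 - 8*g - 8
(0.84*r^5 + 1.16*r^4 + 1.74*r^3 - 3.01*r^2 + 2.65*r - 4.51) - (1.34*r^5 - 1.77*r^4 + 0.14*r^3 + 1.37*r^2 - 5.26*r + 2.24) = -0.5*r^5 + 2.93*r^4 + 1.6*r^3 - 4.38*r^2 + 7.91*r - 6.75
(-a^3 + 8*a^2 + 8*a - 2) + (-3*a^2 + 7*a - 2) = -a^3 + 5*a^2 + 15*a - 4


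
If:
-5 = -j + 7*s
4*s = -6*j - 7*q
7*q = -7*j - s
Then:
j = -15/4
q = 55/14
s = -5/4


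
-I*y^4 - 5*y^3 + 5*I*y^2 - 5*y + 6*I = (y - 3*I)*(y - 2*I)*(y - I)*(-I*y + 1)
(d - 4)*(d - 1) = d^2 - 5*d + 4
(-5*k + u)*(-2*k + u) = 10*k^2 - 7*k*u + u^2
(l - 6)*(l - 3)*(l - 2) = l^3 - 11*l^2 + 36*l - 36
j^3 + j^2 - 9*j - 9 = (j - 3)*(j + 1)*(j + 3)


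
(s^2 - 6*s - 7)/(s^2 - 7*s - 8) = (s - 7)/(s - 8)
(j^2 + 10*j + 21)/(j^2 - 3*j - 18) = (j + 7)/(j - 6)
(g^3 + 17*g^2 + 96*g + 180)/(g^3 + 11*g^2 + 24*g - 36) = (g + 5)/(g - 1)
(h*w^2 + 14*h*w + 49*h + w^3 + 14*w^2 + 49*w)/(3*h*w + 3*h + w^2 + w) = (h*w^2 + 14*h*w + 49*h + w^3 + 14*w^2 + 49*w)/(3*h*w + 3*h + w^2 + w)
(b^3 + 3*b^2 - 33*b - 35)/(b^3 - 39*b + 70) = (b + 1)/(b - 2)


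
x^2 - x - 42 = (x - 7)*(x + 6)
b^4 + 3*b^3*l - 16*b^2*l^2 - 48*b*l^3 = b*(b - 4*l)*(b + 3*l)*(b + 4*l)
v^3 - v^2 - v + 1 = (v - 1)^2*(v + 1)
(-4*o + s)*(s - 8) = -4*o*s + 32*o + s^2 - 8*s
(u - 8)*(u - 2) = u^2 - 10*u + 16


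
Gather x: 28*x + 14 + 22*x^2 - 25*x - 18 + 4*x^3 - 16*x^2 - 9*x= 4*x^3 + 6*x^2 - 6*x - 4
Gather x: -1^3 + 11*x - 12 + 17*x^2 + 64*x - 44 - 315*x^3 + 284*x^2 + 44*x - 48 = -315*x^3 + 301*x^2 + 119*x - 105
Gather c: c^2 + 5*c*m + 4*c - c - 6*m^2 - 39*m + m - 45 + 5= c^2 + c*(5*m + 3) - 6*m^2 - 38*m - 40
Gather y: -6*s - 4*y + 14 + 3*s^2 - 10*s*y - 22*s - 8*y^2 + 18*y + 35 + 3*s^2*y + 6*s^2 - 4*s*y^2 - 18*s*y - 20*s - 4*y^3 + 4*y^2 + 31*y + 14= 9*s^2 - 48*s - 4*y^3 + y^2*(-4*s - 4) + y*(3*s^2 - 28*s + 45) + 63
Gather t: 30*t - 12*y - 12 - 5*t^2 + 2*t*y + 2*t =-5*t^2 + t*(2*y + 32) - 12*y - 12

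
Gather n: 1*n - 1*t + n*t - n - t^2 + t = n*t - t^2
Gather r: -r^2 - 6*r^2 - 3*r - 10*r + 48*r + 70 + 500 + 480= -7*r^2 + 35*r + 1050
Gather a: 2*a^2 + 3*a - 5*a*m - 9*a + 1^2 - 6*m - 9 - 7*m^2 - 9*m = 2*a^2 + a*(-5*m - 6) - 7*m^2 - 15*m - 8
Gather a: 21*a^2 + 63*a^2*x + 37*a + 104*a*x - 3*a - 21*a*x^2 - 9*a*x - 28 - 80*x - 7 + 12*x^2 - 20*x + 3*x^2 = a^2*(63*x + 21) + a*(-21*x^2 + 95*x + 34) + 15*x^2 - 100*x - 35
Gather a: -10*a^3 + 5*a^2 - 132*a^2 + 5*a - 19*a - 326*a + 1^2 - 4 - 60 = -10*a^3 - 127*a^2 - 340*a - 63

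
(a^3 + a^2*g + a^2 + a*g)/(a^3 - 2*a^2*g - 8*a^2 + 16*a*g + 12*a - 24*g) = a*(a^2 + a*g + a + g)/(a^3 - 2*a^2*g - 8*a^2 + 16*a*g + 12*a - 24*g)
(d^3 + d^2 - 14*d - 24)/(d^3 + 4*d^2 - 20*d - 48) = (d + 3)/(d + 6)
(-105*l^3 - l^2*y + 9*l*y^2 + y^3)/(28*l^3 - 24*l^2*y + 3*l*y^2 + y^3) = (-15*l^2 + 2*l*y + y^2)/(4*l^2 - 4*l*y + y^2)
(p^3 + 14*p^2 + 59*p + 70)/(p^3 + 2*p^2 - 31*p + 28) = (p^2 + 7*p + 10)/(p^2 - 5*p + 4)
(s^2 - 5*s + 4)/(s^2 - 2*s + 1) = (s - 4)/(s - 1)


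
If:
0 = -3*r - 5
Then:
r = -5/3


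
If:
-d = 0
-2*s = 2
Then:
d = 0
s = -1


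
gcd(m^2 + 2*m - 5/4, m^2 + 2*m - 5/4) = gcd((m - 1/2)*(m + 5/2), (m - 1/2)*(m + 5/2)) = m^2 + 2*m - 5/4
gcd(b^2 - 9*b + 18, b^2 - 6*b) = b - 6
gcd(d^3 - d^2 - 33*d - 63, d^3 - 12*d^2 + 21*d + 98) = d - 7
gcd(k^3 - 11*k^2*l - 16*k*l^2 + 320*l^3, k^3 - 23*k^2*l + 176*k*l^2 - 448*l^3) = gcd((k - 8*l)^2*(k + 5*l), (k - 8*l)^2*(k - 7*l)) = k^2 - 16*k*l + 64*l^2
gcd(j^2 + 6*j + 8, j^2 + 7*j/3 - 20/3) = j + 4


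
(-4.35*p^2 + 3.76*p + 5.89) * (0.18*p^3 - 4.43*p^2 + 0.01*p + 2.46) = -0.783*p^5 + 19.9473*p^4 - 15.6401*p^3 - 36.7561*p^2 + 9.3085*p + 14.4894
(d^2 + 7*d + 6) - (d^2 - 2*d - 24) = 9*d + 30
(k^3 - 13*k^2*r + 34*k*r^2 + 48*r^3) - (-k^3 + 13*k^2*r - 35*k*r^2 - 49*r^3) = 2*k^3 - 26*k^2*r + 69*k*r^2 + 97*r^3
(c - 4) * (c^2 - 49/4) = c^3 - 4*c^2 - 49*c/4 + 49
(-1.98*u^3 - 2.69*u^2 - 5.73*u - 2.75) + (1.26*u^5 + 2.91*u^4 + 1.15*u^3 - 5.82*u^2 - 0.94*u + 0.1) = 1.26*u^5 + 2.91*u^4 - 0.83*u^3 - 8.51*u^2 - 6.67*u - 2.65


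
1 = 1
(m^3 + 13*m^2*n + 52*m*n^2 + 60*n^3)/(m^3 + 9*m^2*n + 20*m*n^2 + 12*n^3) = (m + 5*n)/(m + n)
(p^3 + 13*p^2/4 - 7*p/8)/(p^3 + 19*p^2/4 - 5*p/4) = (p + 7/2)/(p + 5)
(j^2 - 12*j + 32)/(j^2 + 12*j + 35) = (j^2 - 12*j + 32)/(j^2 + 12*j + 35)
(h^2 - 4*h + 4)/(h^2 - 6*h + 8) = (h - 2)/(h - 4)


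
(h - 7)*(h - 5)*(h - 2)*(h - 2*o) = h^4 - 2*h^3*o - 14*h^3 + 28*h^2*o + 59*h^2 - 118*h*o - 70*h + 140*o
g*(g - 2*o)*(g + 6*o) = g^3 + 4*g^2*o - 12*g*o^2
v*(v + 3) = v^2 + 3*v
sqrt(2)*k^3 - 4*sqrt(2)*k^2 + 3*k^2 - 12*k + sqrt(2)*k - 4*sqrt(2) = (k - 4)*(k + sqrt(2))*(sqrt(2)*k + 1)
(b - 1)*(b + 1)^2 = b^3 + b^2 - b - 1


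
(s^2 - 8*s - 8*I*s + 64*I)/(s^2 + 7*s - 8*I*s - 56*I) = (s - 8)/(s + 7)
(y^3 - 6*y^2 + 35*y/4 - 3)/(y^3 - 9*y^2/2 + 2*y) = (y - 3/2)/y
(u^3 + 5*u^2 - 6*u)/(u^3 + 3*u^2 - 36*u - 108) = u*(u - 1)/(u^2 - 3*u - 18)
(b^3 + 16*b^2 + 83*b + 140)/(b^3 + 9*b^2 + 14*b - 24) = (b^2 + 12*b + 35)/(b^2 + 5*b - 6)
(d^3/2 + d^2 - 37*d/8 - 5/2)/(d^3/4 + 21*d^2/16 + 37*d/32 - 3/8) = 4*(4*d^2 - 8*d - 5)/(8*d^2 + 10*d - 3)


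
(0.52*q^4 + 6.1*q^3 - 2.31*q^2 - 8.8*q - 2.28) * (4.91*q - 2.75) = 2.5532*q^5 + 28.521*q^4 - 28.1171*q^3 - 36.8555*q^2 + 13.0052*q + 6.27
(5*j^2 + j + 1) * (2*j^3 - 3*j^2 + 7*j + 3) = 10*j^5 - 13*j^4 + 34*j^3 + 19*j^2 + 10*j + 3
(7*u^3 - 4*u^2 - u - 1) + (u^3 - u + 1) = 8*u^3 - 4*u^2 - 2*u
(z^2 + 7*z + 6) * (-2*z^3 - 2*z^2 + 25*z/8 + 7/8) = -2*z^5 - 16*z^4 - 183*z^3/8 + 43*z^2/4 + 199*z/8 + 21/4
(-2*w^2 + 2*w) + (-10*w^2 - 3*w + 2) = -12*w^2 - w + 2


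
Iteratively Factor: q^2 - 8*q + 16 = (q - 4)*(q - 4)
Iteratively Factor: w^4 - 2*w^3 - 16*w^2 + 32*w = (w + 4)*(w^3 - 6*w^2 + 8*w) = w*(w + 4)*(w^2 - 6*w + 8) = w*(w - 4)*(w + 4)*(w - 2)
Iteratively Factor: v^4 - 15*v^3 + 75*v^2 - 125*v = (v - 5)*(v^3 - 10*v^2 + 25*v) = v*(v - 5)*(v^2 - 10*v + 25) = v*(v - 5)^2*(v - 5)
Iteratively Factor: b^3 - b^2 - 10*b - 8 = (b + 2)*(b^2 - 3*b - 4) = (b - 4)*(b + 2)*(b + 1)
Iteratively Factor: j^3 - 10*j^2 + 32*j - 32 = (j - 4)*(j^2 - 6*j + 8) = (j - 4)*(j - 2)*(j - 4)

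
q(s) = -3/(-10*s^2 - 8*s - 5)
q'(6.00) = 0.00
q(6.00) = 0.01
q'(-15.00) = 0.00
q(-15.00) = 0.00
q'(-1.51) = 0.27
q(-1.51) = 0.19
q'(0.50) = -0.41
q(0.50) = 0.26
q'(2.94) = -0.02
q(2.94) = 0.03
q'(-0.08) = -0.98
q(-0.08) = 0.68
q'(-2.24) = 0.08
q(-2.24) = 0.08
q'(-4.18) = 0.01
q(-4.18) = 0.02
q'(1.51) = -0.07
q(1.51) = 0.08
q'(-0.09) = -0.98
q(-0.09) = 0.69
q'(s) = -3*(20*s + 8)/(-10*s^2 - 8*s - 5)^2 = 12*(-5*s - 2)/(10*s^2 + 8*s + 5)^2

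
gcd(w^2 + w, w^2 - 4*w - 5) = w + 1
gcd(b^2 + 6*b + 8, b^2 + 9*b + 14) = b + 2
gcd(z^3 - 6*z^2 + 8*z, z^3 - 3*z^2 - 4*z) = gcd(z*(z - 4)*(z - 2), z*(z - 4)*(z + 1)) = z^2 - 4*z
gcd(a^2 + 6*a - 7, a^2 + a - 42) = a + 7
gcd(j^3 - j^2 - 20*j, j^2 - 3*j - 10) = j - 5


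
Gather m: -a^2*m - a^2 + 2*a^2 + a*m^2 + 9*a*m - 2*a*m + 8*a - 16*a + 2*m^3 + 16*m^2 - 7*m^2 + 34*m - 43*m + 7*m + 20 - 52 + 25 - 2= a^2 - 8*a + 2*m^3 + m^2*(a + 9) + m*(-a^2 + 7*a - 2) - 9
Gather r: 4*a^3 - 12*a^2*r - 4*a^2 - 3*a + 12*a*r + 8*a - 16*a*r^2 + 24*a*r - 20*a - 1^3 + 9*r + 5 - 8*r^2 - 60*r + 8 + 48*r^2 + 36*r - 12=4*a^3 - 4*a^2 - 15*a + r^2*(40 - 16*a) + r*(-12*a^2 + 36*a - 15)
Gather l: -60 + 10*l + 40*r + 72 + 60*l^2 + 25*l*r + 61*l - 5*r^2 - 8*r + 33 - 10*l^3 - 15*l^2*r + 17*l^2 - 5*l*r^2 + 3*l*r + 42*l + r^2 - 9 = -10*l^3 + l^2*(77 - 15*r) + l*(-5*r^2 + 28*r + 113) - 4*r^2 + 32*r + 36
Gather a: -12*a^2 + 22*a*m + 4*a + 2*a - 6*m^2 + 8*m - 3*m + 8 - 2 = -12*a^2 + a*(22*m + 6) - 6*m^2 + 5*m + 6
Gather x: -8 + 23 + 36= 51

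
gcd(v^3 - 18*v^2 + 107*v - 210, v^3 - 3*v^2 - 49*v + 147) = v - 7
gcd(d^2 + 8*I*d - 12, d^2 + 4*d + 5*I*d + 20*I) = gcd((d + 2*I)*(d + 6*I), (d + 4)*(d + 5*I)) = 1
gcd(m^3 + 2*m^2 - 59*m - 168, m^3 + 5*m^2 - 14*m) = m + 7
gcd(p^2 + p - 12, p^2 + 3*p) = 1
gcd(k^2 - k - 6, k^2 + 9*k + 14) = k + 2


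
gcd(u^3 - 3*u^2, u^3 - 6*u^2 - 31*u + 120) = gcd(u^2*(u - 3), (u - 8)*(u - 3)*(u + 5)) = u - 3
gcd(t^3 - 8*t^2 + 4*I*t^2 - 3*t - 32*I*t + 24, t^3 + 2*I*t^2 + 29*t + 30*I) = t + I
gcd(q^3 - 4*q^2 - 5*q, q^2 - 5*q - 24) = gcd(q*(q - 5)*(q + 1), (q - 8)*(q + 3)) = 1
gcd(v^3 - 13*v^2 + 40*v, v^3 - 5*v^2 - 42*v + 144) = v - 8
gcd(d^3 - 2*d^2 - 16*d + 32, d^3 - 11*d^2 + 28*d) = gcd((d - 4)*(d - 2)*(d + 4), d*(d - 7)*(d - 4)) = d - 4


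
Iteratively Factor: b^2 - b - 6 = (b - 3)*(b + 2)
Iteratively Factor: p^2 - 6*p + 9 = (p - 3)*(p - 3)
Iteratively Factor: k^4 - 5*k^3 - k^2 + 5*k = (k - 5)*(k^3 - k) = k*(k - 5)*(k^2 - 1) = k*(k - 5)*(k - 1)*(k + 1)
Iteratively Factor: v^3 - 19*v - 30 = (v + 2)*(v^2 - 2*v - 15) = (v + 2)*(v + 3)*(v - 5)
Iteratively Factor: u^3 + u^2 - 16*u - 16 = (u + 1)*(u^2 - 16) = (u - 4)*(u + 1)*(u + 4)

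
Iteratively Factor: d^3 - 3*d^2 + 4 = (d + 1)*(d^2 - 4*d + 4) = (d - 2)*(d + 1)*(d - 2)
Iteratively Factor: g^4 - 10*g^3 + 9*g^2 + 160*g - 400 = (g - 5)*(g^3 - 5*g^2 - 16*g + 80) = (g - 5)*(g + 4)*(g^2 - 9*g + 20) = (g - 5)^2*(g + 4)*(g - 4)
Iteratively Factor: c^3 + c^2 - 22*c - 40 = (c + 4)*(c^2 - 3*c - 10) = (c - 5)*(c + 4)*(c + 2)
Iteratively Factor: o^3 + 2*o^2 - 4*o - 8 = (o + 2)*(o^2 - 4) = (o + 2)^2*(o - 2)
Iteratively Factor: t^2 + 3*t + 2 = (t + 1)*(t + 2)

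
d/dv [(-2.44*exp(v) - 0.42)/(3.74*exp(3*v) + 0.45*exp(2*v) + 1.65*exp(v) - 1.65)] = (18.2512*exp(3*v) + 5.8104*exp(2*v) + 0.378*exp(v) + 4.719)*exp(v)/(13.9876*exp(6*v) + 3.366*exp(5*v) + 12.5445*exp(4*v) - 10.857*exp(3*v) + 1.2375*exp(2*v) - 5.445*exp(v) + 2.7225)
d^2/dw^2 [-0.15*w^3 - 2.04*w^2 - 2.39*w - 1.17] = -0.9*w - 4.08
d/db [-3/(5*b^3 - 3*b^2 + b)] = 3*(15*b^2 - 6*b + 1)/(b^2*(5*b^2 - 3*b + 1)^2)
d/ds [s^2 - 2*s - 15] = 2*s - 2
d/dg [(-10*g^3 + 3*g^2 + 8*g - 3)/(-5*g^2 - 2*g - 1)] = 2*(25*g^4 + 20*g^3 + 32*g^2 - 18*g - 7)/(25*g^4 + 20*g^3 + 14*g^2 + 4*g + 1)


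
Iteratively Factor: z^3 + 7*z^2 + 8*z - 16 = (z + 4)*(z^2 + 3*z - 4) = (z + 4)^2*(z - 1)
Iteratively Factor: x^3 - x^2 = (x)*(x^2 - x) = x*(x - 1)*(x)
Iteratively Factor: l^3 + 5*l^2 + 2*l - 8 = (l + 2)*(l^2 + 3*l - 4) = (l - 1)*(l + 2)*(l + 4)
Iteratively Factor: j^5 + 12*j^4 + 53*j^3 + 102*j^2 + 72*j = (j + 4)*(j^4 + 8*j^3 + 21*j^2 + 18*j) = j*(j + 4)*(j^3 + 8*j^2 + 21*j + 18) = j*(j + 3)*(j + 4)*(j^2 + 5*j + 6) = j*(j + 2)*(j + 3)*(j + 4)*(j + 3)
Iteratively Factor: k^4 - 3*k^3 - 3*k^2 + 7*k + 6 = (k + 1)*(k^3 - 4*k^2 + k + 6) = (k - 3)*(k + 1)*(k^2 - k - 2) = (k - 3)*(k + 1)^2*(k - 2)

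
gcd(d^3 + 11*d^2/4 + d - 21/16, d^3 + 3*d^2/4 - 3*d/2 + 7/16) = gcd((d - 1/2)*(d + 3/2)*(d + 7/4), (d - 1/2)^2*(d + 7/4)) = d^2 + 5*d/4 - 7/8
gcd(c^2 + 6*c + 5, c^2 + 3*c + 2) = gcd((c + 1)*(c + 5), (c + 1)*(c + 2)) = c + 1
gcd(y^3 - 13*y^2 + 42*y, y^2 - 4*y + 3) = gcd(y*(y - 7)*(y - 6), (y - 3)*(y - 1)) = 1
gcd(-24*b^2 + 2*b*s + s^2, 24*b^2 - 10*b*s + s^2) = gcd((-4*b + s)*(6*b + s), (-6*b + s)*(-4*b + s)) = -4*b + s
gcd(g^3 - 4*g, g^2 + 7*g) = g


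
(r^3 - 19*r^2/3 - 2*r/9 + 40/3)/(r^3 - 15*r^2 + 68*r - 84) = (r^2 - r/3 - 20/9)/(r^2 - 9*r + 14)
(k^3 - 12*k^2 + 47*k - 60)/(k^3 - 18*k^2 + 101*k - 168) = (k^2 - 9*k + 20)/(k^2 - 15*k + 56)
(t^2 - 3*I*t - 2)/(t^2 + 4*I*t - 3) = (t^2 - 3*I*t - 2)/(t^2 + 4*I*t - 3)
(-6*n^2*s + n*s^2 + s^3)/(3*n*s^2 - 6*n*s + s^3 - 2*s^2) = (-2*n + s)/(s - 2)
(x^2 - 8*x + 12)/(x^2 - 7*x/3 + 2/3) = 3*(x - 6)/(3*x - 1)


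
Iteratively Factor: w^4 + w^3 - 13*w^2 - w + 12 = (w - 3)*(w^3 + 4*w^2 - w - 4) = (w - 3)*(w + 4)*(w^2 - 1) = (w - 3)*(w + 1)*(w + 4)*(w - 1)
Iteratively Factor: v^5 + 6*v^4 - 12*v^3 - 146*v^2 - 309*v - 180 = (v - 5)*(v^4 + 11*v^3 + 43*v^2 + 69*v + 36) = (v - 5)*(v + 3)*(v^3 + 8*v^2 + 19*v + 12) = (v - 5)*(v + 1)*(v + 3)*(v^2 + 7*v + 12) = (v - 5)*(v + 1)*(v + 3)*(v + 4)*(v + 3)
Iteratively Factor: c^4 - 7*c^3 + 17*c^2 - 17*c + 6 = (c - 2)*(c^3 - 5*c^2 + 7*c - 3) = (c - 3)*(c - 2)*(c^2 - 2*c + 1) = (c - 3)*(c - 2)*(c - 1)*(c - 1)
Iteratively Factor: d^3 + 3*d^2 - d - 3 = (d + 3)*(d^2 - 1) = (d + 1)*(d + 3)*(d - 1)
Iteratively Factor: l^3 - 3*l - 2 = (l - 2)*(l^2 + 2*l + 1) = (l - 2)*(l + 1)*(l + 1)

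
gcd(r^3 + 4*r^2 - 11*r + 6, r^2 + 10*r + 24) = r + 6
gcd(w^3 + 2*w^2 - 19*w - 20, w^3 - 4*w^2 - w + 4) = w^2 - 3*w - 4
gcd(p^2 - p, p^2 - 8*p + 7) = p - 1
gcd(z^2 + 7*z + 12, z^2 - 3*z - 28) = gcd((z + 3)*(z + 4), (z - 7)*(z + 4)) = z + 4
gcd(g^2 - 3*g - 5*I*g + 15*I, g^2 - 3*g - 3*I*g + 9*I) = g - 3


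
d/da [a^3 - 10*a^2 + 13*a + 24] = 3*a^2 - 20*a + 13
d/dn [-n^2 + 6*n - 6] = 6 - 2*n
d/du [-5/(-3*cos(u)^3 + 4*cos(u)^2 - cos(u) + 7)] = 5*(9*cos(u)^2 - 8*cos(u) + 1)*sin(u)/(3*cos(u)^3 - 4*cos(u)^2 + cos(u) - 7)^2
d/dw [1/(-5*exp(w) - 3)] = 5*exp(w)/(5*exp(w) + 3)^2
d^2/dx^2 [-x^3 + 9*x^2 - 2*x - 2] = 18 - 6*x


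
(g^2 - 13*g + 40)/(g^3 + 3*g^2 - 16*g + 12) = (g^2 - 13*g + 40)/(g^3 + 3*g^2 - 16*g + 12)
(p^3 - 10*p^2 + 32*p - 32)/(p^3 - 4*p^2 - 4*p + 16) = (p - 4)/(p + 2)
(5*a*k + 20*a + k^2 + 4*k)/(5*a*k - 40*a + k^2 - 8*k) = (k + 4)/(k - 8)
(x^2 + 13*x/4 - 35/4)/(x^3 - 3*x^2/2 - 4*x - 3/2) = (-4*x^2 - 13*x + 35)/(2*(-2*x^3 + 3*x^2 + 8*x + 3))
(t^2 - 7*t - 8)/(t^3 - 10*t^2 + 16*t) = (t + 1)/(t*(t - 2))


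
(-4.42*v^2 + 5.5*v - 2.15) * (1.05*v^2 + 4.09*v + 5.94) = -4.641*v^4 - 12.3028*v^3 - 6.01730000000001*v^2 + 23.8765*v - 12.771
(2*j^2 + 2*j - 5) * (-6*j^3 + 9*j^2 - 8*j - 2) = -12*j^5 + 6*j^4 + 32*j^3 - 65*j^2 + 36*j + 10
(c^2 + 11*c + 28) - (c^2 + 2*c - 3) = 9*c + 31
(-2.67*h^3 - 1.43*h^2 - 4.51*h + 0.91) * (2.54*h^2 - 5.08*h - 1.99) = -6.7818*h^5 + 9.9314*h^4 + 1.1223*h^3 + 28.0679*h^2 + 4.3521*h - 1.8109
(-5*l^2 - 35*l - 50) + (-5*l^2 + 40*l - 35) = -10*l^2 + 5*l - 85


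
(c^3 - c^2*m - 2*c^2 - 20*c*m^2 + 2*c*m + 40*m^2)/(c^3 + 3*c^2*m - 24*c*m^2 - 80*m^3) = (c - 2)/(c + 4*m)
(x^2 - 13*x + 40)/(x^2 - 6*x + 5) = (x - 8)/(x - 1)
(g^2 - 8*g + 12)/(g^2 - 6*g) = (g - 2)/g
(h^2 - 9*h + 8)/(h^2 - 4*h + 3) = (h - 8)/(h - 3)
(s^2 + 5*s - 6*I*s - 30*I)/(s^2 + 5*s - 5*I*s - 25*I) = (s - 6*I)/(s - 5*I)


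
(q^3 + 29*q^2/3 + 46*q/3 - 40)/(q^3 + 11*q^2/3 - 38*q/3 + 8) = (q + 5)/(q - 1)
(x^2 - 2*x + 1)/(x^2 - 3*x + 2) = (x - 1)/(x - 2)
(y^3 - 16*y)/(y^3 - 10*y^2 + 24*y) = (y + 4)/(y - 6)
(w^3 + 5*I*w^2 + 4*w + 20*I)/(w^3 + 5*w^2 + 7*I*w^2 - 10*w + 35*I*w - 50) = (w - 2*I)/(w + 5)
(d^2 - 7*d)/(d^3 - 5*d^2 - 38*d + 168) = d/(d^2 + 2*d - 24)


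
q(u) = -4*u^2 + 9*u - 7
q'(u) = 9 - 8*u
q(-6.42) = -229.65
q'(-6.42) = 60.36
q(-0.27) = -9.72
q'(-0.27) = 11.16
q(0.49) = -3.55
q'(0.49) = 5.08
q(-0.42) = -11.49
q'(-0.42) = 12.36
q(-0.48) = -12.24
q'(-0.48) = 12.84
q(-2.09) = -43.28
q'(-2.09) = 25.72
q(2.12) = -5.90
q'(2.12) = -7.96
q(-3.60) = -91.24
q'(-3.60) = 37.80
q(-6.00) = -205.00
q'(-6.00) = 57.00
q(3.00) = -16.00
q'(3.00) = -15.00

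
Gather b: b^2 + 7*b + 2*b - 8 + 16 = b^2 + 9*b + 8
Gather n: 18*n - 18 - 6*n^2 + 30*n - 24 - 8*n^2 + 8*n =-14*n^2 + 56*n - 42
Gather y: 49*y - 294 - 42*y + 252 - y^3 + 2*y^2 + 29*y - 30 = -y^3 + 2*y^2 + 36*y - 72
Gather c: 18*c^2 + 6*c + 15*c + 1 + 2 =18*c^2 + 21*c + 3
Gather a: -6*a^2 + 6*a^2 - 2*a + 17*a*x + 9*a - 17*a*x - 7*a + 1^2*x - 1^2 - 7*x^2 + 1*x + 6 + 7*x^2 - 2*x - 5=0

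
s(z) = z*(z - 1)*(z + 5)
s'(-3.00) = -2.00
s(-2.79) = 23.37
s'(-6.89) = 82.30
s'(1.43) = 12.57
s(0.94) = -0.34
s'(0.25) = -2.81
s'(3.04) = 47.04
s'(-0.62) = -8.81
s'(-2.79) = -3.97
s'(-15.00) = 550.00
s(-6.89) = -102.74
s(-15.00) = -2400.00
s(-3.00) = 24.00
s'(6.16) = 158.12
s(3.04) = 49.86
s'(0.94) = 5.17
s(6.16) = 354.73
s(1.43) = 3.95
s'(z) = z*(z - 1) + z*(z + 5) + (z - 1)*(z + 5)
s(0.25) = -0.98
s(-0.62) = 4.40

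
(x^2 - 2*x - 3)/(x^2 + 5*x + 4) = (x - 3)/(x + 4)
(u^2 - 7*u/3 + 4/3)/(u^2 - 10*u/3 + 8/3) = (u - 1)/(u - 2)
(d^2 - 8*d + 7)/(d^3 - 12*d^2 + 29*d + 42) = (d - 1)/(d^2 - 5*d - 6)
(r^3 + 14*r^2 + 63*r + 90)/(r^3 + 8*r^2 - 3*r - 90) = (r + 3)/(r - 3)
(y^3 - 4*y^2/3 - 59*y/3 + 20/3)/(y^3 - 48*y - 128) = (3*y^2 - 16*y + 5)/(3*(y^2 - 4*y - 32))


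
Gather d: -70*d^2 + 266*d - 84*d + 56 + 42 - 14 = -70*d^2 + 182*d + 84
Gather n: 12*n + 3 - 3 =12*n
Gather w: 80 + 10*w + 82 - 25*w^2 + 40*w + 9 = -25*w^2 + 50*w + 171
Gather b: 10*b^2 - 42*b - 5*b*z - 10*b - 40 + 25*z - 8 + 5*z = 10*b^2 + b*(-5*z - 52) + 30*z - 48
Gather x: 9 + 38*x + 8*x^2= 8*x^2 + 38*x + 9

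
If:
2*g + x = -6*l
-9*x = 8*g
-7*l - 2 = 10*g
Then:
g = -54/235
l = 2/47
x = 48/235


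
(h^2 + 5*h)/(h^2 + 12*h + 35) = h/(h + 7)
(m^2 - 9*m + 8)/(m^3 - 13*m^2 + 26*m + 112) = (m - 1)/(m^2 - 5*m - 14)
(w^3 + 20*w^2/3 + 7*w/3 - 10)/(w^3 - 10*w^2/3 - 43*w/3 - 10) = (w^2 + 5*w - 6)/(w^2 - 5*w - 6)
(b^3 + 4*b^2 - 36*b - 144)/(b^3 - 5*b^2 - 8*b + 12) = (b^2 + 10*b + 24)/(b^2 + b - 2)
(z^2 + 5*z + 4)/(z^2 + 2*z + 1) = (z + 4)/(z + 1)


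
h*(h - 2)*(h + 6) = h^3 + 4*h^2 - 12*h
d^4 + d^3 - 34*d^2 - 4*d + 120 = (d - 5)*(d - 2)*(d + 2)*(d + 6)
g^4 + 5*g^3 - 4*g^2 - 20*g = g*(g - 2)*(g + 2)*(g + 5)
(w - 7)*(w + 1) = w^2 - 6*w - 7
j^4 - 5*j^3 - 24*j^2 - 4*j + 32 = (j - 8)*(j - 1)*(j + 2)^2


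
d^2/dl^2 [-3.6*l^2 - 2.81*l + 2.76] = -7.20000000000000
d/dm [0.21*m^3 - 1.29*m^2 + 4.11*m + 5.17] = 0.63*m^2 - 2.58*m + 4.11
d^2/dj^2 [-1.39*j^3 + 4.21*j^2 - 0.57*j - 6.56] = 8.42 - 8.34*j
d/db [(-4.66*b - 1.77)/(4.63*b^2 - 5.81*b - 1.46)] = (21.5758*b^2 + 16.3902*b - 3.4801)/(21.4369*b^4 - 53.8006*b^3 + 20.2365*b^2 + 16.9652*b + 2.1316)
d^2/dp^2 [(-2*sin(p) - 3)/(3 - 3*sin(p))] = -(5*sin(p) + 10)/(3*(sin(p) - 1)^2)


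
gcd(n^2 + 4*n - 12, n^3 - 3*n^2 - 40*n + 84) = n^2 + 4*n - 12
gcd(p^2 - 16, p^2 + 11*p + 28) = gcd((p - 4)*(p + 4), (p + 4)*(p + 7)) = p + 4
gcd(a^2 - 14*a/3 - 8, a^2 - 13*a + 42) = a - 6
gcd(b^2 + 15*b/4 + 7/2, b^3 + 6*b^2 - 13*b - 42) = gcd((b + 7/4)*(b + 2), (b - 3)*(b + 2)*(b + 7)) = b + 2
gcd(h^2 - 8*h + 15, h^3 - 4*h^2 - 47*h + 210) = h - 5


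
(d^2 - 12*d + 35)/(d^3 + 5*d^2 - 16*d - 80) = (d^2 - 12*d + 35)/(d^3 + 5*d^2 - 16*d - 80)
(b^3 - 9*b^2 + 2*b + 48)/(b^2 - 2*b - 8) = (b^2 - 11*b + 24)/(b - 4)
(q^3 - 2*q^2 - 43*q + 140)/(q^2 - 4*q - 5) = (q^2 + 3*q - 28)/(q + 1)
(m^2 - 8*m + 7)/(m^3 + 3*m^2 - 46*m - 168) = (m - 1)/(m^2 + 10*m + 24)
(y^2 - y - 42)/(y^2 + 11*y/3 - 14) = 3*(y - 7)/(3*y - 7)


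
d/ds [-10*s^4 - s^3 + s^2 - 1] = s*(-40*s^2 - 3*s + 2)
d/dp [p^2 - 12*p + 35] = 2*p - 12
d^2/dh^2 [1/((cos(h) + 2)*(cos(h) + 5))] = (-4*sin(h)^4 + 11*sin(h)^2 + 385*cos(h)/4 - 21*cos(3*h)/4 + 71)/((cos(h) + 2)^3*(cos(h) + 5)^3)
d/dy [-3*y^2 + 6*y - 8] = 6 - 6*y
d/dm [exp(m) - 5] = exp(m)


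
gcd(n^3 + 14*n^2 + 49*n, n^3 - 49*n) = n^2 + 7*n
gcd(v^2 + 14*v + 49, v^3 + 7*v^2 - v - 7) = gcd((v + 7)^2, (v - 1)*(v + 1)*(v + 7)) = v + 7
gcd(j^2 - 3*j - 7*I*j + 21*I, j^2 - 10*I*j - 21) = j - 7*I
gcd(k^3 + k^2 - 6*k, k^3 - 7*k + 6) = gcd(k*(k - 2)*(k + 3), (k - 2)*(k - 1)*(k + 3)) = k^2 + k - 6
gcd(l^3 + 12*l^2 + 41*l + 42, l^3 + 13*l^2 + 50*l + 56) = l^2 + 9*l + 14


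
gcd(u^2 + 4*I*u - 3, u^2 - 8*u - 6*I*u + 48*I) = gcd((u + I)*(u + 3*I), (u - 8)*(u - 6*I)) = 1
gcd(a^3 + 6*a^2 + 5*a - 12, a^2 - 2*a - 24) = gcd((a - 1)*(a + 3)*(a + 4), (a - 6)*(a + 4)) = a + 4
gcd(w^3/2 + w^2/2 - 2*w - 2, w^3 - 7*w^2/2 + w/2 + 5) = w^2 - w - 2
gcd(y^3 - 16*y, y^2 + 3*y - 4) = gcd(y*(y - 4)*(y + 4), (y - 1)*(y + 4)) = y + 4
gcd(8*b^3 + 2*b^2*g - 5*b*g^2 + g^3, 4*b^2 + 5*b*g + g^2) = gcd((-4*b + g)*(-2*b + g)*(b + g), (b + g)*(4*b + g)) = b + g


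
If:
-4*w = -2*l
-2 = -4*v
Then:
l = 2*w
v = 1/2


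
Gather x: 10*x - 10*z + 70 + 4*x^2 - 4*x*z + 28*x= 4*x^2 + x*(38 - 4*z) - 10*z + 70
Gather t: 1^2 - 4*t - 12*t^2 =-12*t^2 - 4*t + 1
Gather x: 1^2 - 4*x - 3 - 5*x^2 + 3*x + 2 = -5*x^2 - x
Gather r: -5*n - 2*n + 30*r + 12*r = -7*n + 42*r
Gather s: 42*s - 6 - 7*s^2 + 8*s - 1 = -7*s^2 + 50*s - 7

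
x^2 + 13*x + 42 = (x + 6)*(x + 7)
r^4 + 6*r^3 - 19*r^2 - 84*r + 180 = (r - 3)*(r - 2)*(r + 5)*(r + 6)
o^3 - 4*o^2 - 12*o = o*(o - 6)*(o + 2)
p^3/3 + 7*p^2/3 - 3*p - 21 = (p/3 + 1)*(p - 3)*(p + 7)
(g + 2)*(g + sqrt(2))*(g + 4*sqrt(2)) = g^3 + 2*g^2 + 5*sqrt(2)*g^2 + 8*g + 10*sqrt(2)*g + 16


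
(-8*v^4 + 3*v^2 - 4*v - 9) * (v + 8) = -8*v^5 - 64*v^4 + 3*v^3 + 20*v^2 - 41*v - 72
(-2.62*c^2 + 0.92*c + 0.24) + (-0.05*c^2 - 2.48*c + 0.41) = -2.67*c^2 - 1.56*c + 0.65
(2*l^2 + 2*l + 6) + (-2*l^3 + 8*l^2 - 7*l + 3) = -2*l^3 + 10*l^2 - 5*l + 9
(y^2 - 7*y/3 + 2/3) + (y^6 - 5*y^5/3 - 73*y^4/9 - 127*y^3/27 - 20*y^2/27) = y^6 - 5*y^5/3 - 73*y^4/9 - 127*y^3/27 + 7*y^2/27 - 7*y/3 + 2/3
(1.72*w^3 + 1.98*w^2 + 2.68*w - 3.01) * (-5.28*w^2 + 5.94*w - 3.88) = -9.0816*w^5 - 0.237599999999999*w^4 - 9.0628*w^3 + 24.1296*w^2 - 28.2778*w + 11.6788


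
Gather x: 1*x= x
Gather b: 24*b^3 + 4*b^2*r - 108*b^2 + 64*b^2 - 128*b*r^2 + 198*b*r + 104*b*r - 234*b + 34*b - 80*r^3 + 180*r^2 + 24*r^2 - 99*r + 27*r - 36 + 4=24*b^3 + b^2*(4*r - 44) + b*(-128*r^2 + 302*r - 200) - 80*r^3 + 204*r^2 - 72*r - 32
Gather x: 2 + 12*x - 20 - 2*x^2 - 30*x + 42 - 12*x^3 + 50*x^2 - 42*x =-12*x^3 + 48*x^2 - 60*x + 24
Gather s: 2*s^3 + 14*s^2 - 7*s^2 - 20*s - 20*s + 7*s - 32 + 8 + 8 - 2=2*s^3 + 7*s^2 - 33*s - 18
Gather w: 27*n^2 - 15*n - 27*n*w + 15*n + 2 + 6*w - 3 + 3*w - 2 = 27*n^2 + w*(9 - 27*n) - 3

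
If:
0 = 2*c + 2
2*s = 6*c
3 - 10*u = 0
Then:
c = -1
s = -3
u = 3/10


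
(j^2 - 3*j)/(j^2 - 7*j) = (j - 3)/(j - 7)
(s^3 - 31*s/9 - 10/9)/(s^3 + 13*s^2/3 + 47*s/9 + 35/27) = 3*(s - 2)/(3*s + 7)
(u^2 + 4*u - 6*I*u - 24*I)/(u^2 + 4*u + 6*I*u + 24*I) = (u - 6*I)/(u + 6*I)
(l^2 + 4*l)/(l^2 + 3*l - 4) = l/(l - 1)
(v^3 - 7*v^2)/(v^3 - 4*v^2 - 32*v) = v*(7 - v)/(-v^2 + 4*v + 32)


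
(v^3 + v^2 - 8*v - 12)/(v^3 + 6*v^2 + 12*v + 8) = (v - 3)/(v + 2)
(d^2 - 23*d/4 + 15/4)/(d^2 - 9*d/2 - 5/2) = (4*d - 3)/(2*(2*d + 1))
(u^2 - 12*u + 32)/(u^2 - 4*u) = (u - 8)/u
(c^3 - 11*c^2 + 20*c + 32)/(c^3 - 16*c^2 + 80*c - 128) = (c + 1)/(c - 4)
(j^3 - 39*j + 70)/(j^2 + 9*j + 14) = (j^2 - 7*j + 10)/(j + 2)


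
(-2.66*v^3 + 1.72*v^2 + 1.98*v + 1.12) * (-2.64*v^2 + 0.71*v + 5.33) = 7.0224*v^5 - 6.4294*v^4 - 18.1838*v^3 + 7.6166*v^2 + 11.3486*v + 5.9696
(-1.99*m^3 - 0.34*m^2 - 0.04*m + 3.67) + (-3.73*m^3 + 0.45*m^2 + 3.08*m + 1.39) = -5.72*m^3 + 0.11*m^2 + 3.04*m + 5.06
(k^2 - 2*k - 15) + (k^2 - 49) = 2*k^2 - 2*k - 64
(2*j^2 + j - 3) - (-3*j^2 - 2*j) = 5*j^2 + 3*j - 3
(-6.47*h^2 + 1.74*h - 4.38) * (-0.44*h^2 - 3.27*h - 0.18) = 2.8468*h^4 + 20.3913*h^3 - 2.598*h^2 + 14.0094*h + 0.7884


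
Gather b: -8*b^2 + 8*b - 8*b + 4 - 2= 2 - 8*b^2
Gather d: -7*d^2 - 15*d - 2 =-7*d^2 - 15*d - 2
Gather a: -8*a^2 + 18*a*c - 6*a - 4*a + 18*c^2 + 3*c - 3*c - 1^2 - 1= -8*a^2 + a*(18*c - 10) + 18*c^2 - 2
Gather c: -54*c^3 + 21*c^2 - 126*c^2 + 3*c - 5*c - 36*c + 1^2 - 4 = -54*c^3 - 105*c^2 - 38*c - 3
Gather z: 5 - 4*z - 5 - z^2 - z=-z^2 - 5*z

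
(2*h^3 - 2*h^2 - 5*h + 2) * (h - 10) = 2*h^4 - 22*h^3 + 15*h^2 + 52*h - 20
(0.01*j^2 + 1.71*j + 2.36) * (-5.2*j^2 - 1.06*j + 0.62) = -0.052*j^4 - 8.9026*j^3 - 14.0784*j^2 - 1.4414*j + 1.4632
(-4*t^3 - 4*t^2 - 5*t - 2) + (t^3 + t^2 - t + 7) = -3*t^3 - 3*t^2 - 6*t + 5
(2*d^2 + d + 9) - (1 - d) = 2*d^2 + 2*d + 8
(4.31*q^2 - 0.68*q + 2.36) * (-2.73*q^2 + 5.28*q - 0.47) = -11.7663*q^4 + 24.6132*q^3 - 12.0589*q^2 + 12.7804*q - 1.1092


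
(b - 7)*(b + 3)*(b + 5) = b^3 + b^2 - 41*b - 105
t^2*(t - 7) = t^3 - 7*t^2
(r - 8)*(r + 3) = r^2 - 5*r - 24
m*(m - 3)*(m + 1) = m^3 - 2*m^2 - 3*m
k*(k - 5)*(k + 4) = k^3 - k^2 - 20*k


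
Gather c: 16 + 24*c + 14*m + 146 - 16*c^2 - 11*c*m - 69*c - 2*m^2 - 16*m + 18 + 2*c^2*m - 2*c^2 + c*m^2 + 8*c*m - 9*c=c^2*(2*m - 18) + c*(m^2 - 3*m - 54) - 2*m^2 - 2*m + 180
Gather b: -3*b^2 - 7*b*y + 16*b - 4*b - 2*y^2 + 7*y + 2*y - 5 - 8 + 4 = -3*b^2 + b*(12 - 7*y) - 2*y^2 + 9*y - 9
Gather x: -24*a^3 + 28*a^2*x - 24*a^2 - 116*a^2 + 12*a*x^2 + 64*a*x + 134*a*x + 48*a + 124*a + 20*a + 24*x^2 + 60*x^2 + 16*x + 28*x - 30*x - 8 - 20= -24*a^3 - 140*a^2 + 192*a + x^2*(12*a + 84) + x*(28*a^2 + 198*a + 14) - 28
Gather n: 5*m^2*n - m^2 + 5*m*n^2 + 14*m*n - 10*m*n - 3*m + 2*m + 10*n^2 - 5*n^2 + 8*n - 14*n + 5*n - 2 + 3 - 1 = -m^2 - m + n^2*(5*m + 5) + n*(5*m^2 + 4*m - 1)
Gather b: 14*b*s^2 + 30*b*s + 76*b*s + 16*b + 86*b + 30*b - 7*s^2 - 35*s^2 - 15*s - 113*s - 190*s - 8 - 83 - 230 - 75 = b*(14*s^2 + 106*s + 132) - 42*s^2 - 318*s - 396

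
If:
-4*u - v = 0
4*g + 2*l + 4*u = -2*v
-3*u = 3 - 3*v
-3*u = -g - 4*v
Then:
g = -19/5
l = 36/5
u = -1/5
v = 4/5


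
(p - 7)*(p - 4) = p^2 - 11*p + 28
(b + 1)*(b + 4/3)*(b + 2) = b^3 + 13*b^2/3 + 6*b + 8/3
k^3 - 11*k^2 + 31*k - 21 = (k - 7)*(k - 3)*(k - 1)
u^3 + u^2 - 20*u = u*(u - 4)*(u + 5)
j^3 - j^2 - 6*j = j*(j - 3)*(j + 2)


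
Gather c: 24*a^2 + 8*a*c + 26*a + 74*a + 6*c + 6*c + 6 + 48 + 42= 24*a^2 + 100*a + c*(8*a + 12) + 96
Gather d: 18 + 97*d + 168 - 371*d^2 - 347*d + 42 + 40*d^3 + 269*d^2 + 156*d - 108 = 40*d^3 - 102*d^2 - 94*d + 120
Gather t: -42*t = -42*t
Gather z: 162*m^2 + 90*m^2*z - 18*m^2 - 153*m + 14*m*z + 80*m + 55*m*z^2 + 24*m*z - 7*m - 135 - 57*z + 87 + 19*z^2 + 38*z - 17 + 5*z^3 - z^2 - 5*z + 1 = 144*m^2 - 80*m + 5*z^3 + z^2*(55*m + 18) + z*(90*m^2 + 38*m - 24) - 64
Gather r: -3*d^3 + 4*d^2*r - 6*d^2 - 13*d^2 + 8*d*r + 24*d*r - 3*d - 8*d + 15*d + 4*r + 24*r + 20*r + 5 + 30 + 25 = -3*d^3 - 19*d^2 + 4*d + r*(4*d^2 + 32*d + 48) + 60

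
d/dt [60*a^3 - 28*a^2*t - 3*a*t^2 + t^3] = -28*a^2 - 6*a*t + 3*t^2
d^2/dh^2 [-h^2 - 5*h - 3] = -2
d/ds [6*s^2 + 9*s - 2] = 12*s + 9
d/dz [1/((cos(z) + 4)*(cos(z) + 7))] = (2*cos(z) + 11)*sin(z)/((cos(z) + 4)^2*(cos(z) + 7)^2)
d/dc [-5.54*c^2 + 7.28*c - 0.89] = 7.28 - 11.08*c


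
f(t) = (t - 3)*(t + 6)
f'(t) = 2*t + 3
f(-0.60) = -19.44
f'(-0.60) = 1.80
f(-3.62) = -15.76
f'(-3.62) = -4.24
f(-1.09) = -20.08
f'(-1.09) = 0.82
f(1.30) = -12.41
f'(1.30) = 5.60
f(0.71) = -15.37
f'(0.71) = 4.42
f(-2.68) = -18.86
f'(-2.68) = -2.36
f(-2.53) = -19.19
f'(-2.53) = -2.06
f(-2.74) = -18.71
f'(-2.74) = -2.48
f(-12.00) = 90.00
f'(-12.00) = -21.00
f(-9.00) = 36.00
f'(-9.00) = -15.00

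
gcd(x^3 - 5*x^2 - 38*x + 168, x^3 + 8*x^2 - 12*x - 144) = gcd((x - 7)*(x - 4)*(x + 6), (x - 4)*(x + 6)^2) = x^2 + 2*x - 24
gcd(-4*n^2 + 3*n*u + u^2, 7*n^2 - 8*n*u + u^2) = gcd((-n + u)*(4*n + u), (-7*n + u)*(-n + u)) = -n + u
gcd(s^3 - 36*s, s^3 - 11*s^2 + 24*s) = s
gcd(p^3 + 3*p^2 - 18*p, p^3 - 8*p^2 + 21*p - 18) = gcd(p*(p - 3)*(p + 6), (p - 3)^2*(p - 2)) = p - 3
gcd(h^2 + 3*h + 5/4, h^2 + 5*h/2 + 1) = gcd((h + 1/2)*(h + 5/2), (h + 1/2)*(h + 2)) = h + 1/2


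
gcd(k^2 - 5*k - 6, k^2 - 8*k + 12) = k - 6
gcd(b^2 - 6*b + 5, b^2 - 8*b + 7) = b - 1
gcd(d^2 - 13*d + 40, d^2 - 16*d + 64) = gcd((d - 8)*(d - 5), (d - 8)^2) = d - 8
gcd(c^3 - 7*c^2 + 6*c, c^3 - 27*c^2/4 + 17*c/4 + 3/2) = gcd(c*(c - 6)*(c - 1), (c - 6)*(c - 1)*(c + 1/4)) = c^2 - 7*c + 6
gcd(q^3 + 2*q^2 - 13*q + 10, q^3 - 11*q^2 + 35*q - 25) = q - 1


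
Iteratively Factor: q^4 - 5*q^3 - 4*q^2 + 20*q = (q + 2)*(q^3 - 7*q^2 + 10*q) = q*(q + 2)*(q^2 - 7*q + 10) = q*(q - 2)*(q + 2)*(q - 5)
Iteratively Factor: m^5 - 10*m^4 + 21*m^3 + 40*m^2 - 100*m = (m - 5)*(m^4 - 5*m^3 - 4*m^2 + 20*m) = (m - 5)*(m - 2)*(m^3 - 3*m^2 - 10*m) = (m - 5)*(m - 2)*(m + 2)*(m^2 - 5*m) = m*(m - 5)*(m - 2)*(m + 2)*(m - 5)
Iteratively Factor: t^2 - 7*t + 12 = (t - 4)*(t - 3)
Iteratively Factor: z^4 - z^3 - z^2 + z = (z)*(z^3 - z^2 - z + 1) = z*(z - 1)*(z^2 - 1) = z*(z - 1)*(z + 1)*(z - 1)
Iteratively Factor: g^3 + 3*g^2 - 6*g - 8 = (g + 4)*(g^2 - g - 2) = (g - 2)*(g + 4)*(g + 1)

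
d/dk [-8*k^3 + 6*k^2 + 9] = 12*k*(1 - 2*k)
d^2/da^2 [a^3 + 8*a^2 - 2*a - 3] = 6*a + 16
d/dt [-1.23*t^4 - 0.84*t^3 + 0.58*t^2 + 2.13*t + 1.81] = -4.92*t^3 - 2.52*t^2 + 1.16*t + 2.13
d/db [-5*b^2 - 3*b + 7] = -10*b - 3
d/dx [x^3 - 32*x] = 3*x^2 - 32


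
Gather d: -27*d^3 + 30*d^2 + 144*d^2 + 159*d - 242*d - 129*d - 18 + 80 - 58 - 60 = -27*d^3 + 174*d^2 - 212*d - 56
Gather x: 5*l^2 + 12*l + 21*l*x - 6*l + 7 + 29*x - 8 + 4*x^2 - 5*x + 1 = 5*l^2 + 6*l + 4*x^2 + x*(21*l + 24)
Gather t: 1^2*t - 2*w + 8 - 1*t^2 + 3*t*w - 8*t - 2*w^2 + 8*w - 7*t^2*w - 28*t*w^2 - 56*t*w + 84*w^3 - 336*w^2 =t^2*(-7*w - 1) + t*(-28*w^2 - 53*w - 7) + 84*w^3 - 338*w^2 + 6*w + 8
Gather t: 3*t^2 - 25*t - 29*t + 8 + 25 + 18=3*t^2 - 54*t + 51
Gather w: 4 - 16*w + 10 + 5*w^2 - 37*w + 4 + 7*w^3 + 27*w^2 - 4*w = 7*w^3 + 32*w^2 - 57*w + 18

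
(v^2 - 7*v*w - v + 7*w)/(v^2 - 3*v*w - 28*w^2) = (v - 1)/(v + 4*w)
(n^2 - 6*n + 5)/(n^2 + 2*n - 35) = (n - 1)/(n + 7)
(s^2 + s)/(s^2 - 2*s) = (s + 1)/(s - 2)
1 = 1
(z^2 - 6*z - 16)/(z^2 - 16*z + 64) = (z + 2)/(z - 8)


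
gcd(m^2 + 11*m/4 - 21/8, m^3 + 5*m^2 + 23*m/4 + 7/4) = m + 7/2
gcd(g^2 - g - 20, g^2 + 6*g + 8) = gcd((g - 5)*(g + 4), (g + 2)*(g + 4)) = g + 4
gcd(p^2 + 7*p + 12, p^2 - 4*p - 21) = p + 3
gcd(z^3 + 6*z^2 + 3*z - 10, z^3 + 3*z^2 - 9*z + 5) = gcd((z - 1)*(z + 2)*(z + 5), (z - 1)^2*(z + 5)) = z^2 + 4*z - 5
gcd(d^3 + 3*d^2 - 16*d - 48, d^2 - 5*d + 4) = d - 4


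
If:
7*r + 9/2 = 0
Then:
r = -9/14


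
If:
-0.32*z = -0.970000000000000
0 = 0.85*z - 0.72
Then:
No Solution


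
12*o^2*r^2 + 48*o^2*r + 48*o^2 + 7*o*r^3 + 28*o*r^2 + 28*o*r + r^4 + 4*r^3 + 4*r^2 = (3*o + r)*(4*o + r)*(r + 2)^2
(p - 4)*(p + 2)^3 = p^4 + 2*p^3 - 12*p^2 - 40*p - 32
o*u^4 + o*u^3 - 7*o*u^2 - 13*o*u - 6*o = (u - 3)*(u + 1)*(u + 2)*(o*u + o)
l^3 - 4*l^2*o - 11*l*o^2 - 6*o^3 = (l - 6*o)*(l + o)^2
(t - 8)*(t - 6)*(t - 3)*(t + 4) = t^4 - 13*t^3 + 22*t^2 + 216*t - 576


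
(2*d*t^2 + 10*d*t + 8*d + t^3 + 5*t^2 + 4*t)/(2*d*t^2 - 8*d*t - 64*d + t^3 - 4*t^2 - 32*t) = (t + 1)/(t - 8)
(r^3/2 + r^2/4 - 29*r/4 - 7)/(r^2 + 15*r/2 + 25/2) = (2*r^3 + r^2 - 29*r - 28)/(2*(2*r^2 + 15*r + 25))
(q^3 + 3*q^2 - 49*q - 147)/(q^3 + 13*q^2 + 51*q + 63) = (q - 7)/(q + 3)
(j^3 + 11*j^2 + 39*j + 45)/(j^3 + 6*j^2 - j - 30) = (j + 3)/(j - 2)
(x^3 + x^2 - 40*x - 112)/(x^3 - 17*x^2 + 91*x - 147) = (x^2 + 8*x + 16)/(x^2 - 10*x + 21)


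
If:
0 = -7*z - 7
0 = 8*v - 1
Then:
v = 1/8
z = -1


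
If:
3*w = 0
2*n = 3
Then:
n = 3/2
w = 0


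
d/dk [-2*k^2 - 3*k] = -4*k - 3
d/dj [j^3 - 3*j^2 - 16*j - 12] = 3*j^2 - 6*j - 16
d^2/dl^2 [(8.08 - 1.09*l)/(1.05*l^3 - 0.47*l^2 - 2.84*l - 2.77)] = (-7.21035000000001*l^5 + 110.12589*l^4 - 70.782002*l^3 - 171.901308*l^2 + 214.22961*l + 126.451016)/(1.157625*l^9 - 1.554525*l^8 - 8.697465*l^7 - 0.856358000000002*l^6 + 31.726542*l^5 + 36.352665*l^4 - 20.921045*l^3 - 77.843925*l^2 - 65.373108*l - 21.253933)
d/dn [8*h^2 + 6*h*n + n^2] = 6*h + 2*n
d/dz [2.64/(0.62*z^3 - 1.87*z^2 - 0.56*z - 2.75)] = (-4.9104*z^2 + 9.8736*z + 1.4784)/(-0.62*z^3 + 1.87*z^2 + 0.56*z + 2.75)^2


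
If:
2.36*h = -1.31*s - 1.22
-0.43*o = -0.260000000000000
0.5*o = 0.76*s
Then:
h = -0.74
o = 0.60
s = 0.40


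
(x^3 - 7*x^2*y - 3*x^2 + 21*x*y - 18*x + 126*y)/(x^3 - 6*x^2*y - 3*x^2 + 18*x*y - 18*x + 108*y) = (x - 7*y)/(x - 6*y)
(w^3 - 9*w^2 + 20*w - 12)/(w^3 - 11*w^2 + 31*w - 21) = (w^2 - 8*w + 12)/(w^2 - 10*w + 21)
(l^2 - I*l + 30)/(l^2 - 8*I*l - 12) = (l + 5*I)/(l - 2*I)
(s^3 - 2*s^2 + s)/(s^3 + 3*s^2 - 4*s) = (s - 1)/(s + 4)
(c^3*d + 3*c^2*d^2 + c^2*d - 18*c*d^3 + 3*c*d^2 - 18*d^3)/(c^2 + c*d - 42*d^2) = d*(c^3 + 3*c^2*d + c^2 - 18*c*d^2 + 3*c*d - 18*d^2)/(c^2 + c*d - 42*d^2)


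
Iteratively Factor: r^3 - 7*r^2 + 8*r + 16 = (r - 4)*(r^2 - 3*r - 4) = (r - 4)^2*(r + 1)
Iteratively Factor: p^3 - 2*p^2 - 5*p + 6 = (p + 2)*(p^2 - 4*p + 3) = (p - 3)*(p + 2)*(p - 1)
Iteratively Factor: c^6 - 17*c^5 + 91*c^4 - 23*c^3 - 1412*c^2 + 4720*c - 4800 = (c + 4)*(c^5 - 21*c^4 + 175*c^3 - 723*c^2 + 1480*c - 1200) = (c - 4)*(c + 4)*(c^4 - 17*c^3 + 107*c^2 - 295*c + 300) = (c - 5)*(c - 4)*(c + 4)*(c^3 - 12*c^2 + 47*c - 60) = (c - 5)*(c - 4)^2*(c + 4)*(c^2 - 8*c + 15) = (c - 5)^2*(c - 4)^2*(c + 4)*(c - 3)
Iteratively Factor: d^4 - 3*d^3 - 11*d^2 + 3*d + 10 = (d + 1)*(d^3 - 4*d^2 - 7*d + 10) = (d - 1)*(d + 1)*(d^2 - 3*d - 10) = (d - 1)*(d + 1)*(d + 2)*(d - 5)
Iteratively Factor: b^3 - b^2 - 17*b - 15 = (b + 1)*(b^2 - 2*b - 15) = (b - 5)*(b + 1)*(b + 3)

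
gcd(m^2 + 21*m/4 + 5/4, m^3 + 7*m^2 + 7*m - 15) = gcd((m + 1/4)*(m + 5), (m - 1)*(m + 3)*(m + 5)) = m + 5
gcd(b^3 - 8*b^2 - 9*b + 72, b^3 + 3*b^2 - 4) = 1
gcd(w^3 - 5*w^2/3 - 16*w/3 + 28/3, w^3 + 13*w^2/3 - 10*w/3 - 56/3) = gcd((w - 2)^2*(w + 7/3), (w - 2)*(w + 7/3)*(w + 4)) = w^2 + w/3 - 14/3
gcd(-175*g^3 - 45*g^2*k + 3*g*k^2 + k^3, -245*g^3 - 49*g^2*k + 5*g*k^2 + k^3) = 35*g^2 + 2*g*k - k^2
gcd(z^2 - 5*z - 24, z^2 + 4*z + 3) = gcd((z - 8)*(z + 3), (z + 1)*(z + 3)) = z + 3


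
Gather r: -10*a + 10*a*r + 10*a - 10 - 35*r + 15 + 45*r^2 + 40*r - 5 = 45*r^2 + r*(10*a + 5)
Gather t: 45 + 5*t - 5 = 5*t + 40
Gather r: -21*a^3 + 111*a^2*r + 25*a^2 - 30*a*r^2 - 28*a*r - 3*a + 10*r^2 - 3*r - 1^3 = -21*a^3 + 25*a^2 - 3*a + r^2*(10 - 30*a) + r*(111*a^2 - 28*a - 3) - 1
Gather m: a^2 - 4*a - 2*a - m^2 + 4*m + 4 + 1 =a^2 - 6*a - m^2 + 4*m + 5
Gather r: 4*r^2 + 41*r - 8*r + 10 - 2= 4*r^2 + 33*r + 8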